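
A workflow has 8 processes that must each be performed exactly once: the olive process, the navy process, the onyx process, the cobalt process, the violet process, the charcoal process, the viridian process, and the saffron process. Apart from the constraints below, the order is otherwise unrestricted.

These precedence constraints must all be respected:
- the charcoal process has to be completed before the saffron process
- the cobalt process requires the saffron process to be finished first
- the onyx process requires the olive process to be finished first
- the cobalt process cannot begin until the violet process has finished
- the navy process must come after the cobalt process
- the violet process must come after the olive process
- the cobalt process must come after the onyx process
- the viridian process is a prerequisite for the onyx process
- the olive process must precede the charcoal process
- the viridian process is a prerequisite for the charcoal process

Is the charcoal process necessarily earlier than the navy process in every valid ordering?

There is a constraint chain the charcoal process → the saffron process → the cobalt process → the navy process.
Hence the charcoal process necessarily comes before the navy process.

Yes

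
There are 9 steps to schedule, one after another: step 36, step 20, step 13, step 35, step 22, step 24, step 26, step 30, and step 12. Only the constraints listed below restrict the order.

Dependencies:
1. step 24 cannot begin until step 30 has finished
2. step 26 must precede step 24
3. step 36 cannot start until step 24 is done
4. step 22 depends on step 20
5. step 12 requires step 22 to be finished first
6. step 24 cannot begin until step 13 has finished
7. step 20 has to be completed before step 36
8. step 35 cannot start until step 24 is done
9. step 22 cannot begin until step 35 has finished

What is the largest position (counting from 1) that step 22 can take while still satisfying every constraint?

8

The only step forced after step 22 (directly or by a chain) is step 12.
So at least 1 step follows step 22, putting step 22 no later than position 8. That position is achievable by scheduling everything else first.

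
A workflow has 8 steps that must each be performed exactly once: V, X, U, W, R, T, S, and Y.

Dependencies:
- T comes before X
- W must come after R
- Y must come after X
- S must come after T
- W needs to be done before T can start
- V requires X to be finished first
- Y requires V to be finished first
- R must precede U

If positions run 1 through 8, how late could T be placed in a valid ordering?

The steps that are forced after T, directly or by a chain of constraints, are V, X, S, Y. That's 4 steps.
So at least 4 steps follow T, putting T no later than position 4. That position is achievable by scheduling everything else first.

4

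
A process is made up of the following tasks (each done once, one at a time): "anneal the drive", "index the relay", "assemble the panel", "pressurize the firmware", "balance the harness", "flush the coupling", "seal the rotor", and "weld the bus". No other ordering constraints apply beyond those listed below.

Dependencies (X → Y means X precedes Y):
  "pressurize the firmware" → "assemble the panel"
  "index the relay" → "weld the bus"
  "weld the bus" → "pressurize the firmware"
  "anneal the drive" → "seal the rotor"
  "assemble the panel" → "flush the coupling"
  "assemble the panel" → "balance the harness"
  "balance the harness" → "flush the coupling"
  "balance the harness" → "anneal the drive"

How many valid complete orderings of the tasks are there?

"index the relay" is the only task with nothing required before it, so every ordering starts there.
Systematically extending each partial ordering one task at a time and counting, there are 3 complete orderings.

3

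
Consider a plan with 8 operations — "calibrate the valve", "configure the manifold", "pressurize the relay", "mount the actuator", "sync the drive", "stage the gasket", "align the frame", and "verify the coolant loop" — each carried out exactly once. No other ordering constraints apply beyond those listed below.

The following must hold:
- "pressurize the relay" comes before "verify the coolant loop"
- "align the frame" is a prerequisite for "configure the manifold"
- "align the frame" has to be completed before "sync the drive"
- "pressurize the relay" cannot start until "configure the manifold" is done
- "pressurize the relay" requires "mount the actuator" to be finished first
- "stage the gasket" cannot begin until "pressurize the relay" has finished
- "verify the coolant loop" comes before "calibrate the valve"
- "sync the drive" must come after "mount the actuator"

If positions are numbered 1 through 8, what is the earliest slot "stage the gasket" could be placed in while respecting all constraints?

5

Every operation that must precede "stage the gasket" has to come before it. Tracing all chains that end at "stage the gasket", those operations are: "configure the manifold", "pressurize the relay", "mount the actuator", "align the frame" — 4 in total.
With 4 mandatory predecessors, the earliest "stage the gasket" can sit is position 4+1 = 5, and placing just those 4 first achieves it.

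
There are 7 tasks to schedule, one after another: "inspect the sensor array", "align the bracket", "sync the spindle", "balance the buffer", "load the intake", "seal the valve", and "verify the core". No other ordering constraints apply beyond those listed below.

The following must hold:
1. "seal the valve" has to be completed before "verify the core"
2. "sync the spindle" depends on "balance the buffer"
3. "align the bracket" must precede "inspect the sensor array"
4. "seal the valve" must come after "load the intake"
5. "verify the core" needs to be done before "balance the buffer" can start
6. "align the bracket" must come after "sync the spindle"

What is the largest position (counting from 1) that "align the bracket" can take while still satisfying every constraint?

6

The only task forced after "align the bracket" (directly or by a chain) is "inspect the sensor array".
With 1 mandatory successor out of 7 tasks total, the latest slot for "align the bracket" is 7−1 = 6, and it's reachable by doing all non-successors before "align the bracket".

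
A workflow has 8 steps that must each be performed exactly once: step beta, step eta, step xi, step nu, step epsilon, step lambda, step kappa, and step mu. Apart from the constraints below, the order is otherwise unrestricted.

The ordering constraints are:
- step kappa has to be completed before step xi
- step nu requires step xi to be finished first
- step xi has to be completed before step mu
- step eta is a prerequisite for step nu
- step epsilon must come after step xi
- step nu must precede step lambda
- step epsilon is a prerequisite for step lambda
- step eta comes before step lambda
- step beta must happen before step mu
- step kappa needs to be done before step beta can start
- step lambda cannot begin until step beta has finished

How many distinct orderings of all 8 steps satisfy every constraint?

The steps with no prerequisites are step eta, step kappa; any of them can be placed first.
Enumerating by repeatedly choosing an available step (one whose prerequisites are all placed) gives 117 distinct complete orderings.

117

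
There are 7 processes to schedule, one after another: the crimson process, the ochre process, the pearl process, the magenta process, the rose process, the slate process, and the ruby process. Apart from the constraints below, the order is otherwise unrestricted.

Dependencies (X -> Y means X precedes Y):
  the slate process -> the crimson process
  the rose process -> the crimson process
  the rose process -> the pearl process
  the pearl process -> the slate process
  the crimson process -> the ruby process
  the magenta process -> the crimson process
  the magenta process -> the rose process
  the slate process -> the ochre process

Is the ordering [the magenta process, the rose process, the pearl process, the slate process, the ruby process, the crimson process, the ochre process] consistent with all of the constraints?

In the proposed order, the ruby process appears before the crimson process.
Since the crimson process is required before the ruby process, the ordering is invalid.

No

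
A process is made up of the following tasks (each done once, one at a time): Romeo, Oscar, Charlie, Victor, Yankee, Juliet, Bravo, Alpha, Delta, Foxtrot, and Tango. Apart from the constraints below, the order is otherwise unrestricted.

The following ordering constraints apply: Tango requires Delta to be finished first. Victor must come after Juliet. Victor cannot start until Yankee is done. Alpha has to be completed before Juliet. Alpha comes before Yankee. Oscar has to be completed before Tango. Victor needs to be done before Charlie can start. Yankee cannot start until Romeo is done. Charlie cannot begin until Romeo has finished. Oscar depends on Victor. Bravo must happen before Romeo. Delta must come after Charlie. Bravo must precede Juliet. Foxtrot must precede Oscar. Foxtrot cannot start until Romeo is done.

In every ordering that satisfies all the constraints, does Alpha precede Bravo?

No

Nothing in the constraints links Alpha and Bravo; they are unordered relative to each other.
A valid ordering placing Bravo before Alpha exists, so the answer is no.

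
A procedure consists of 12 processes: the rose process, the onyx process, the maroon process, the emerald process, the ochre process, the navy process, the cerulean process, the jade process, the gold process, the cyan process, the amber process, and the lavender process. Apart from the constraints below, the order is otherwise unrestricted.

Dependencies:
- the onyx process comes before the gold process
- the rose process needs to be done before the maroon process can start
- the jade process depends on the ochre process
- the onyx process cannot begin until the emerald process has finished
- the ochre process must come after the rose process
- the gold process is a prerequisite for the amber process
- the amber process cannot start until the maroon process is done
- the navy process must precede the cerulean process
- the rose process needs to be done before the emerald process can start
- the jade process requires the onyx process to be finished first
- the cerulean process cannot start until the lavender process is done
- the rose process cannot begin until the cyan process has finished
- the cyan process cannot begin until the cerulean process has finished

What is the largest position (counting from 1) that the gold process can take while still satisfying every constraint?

11

The only process forced after the gold process (directly or by a chain) is the amber process.
With 1 mandatory successor out of 12 processes total, the latest slot for the gold process is 12−1 = 11, and it's reachable by doing all non-successors before the gold process.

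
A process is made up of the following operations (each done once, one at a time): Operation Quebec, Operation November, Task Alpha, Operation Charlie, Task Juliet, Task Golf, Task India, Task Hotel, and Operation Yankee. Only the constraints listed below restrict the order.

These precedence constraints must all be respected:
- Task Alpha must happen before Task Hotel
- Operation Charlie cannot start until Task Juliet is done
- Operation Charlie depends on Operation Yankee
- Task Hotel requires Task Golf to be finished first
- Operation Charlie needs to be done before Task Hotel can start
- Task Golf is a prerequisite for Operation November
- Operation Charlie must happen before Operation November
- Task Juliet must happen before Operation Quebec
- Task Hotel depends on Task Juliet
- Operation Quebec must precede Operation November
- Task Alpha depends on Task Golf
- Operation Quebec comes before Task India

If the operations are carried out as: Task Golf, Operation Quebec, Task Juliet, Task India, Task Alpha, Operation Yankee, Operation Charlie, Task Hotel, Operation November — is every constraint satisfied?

No

In the proposed order, Operation Quebec appears before Task Juliet.
Since Task Juliet is required before Operation Quebec, the ordering is invalid.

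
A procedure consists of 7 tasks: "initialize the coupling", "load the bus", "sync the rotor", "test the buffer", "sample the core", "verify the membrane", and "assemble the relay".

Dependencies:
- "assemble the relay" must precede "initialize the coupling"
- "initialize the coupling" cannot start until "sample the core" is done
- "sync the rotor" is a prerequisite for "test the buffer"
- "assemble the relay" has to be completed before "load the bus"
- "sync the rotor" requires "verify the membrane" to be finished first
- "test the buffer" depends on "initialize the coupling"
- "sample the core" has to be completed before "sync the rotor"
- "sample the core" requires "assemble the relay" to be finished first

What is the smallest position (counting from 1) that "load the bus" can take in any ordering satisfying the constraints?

The only task forced before "load the bus" (directly or transitively) is "assemble the relay".
With 1 mandatory predecessor, the earliest "load the bus" can sit is position 1+1 = 2, and placing just that one first achieves it.

2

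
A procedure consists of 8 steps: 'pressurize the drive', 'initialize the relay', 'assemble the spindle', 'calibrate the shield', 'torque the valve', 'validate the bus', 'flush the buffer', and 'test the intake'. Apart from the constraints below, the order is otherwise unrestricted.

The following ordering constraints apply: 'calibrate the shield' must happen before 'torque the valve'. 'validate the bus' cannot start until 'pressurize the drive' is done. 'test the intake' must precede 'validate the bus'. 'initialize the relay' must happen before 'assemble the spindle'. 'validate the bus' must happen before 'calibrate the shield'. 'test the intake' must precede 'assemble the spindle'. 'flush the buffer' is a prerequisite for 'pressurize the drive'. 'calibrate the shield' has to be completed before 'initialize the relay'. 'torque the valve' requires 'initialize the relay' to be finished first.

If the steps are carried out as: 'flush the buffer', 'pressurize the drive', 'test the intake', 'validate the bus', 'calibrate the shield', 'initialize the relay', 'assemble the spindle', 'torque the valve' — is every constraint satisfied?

Yes

Every stated constraint is respected: 'test the intake' sits at position 3, ahead of 'assemble the spindle' at position 7, and each of the other listed pairs likewise has the predecessor earlier in the sequence.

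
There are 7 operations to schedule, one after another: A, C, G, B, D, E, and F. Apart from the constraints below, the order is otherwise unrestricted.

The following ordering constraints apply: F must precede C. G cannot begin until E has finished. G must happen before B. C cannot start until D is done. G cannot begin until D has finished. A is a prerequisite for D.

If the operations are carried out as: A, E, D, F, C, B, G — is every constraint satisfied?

In the proposed order, B appears before G.
But one of the constraints requires G before B, so this ordering violates it.

No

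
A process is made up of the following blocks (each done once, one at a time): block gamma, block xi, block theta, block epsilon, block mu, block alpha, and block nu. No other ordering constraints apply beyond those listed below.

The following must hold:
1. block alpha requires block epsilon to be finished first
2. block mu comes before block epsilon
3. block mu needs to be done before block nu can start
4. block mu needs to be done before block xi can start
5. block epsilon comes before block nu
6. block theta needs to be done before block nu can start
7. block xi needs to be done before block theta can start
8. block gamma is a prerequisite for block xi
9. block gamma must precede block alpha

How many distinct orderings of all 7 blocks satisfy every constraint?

2 blocks have no prerequisites (block gamma, block mu), so any of them could come first.
Enumerating by repeatedly choosing an available block (one whose prerequisites are all placed) gives 22 distinct complete orderings.

22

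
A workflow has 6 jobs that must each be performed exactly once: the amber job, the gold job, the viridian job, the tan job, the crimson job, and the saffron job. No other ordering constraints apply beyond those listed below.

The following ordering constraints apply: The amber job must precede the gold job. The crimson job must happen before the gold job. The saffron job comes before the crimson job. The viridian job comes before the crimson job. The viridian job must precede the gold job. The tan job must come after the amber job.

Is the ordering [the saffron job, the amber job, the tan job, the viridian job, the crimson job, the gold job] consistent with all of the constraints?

Going through the constraints one by one, each required predecessor appears earlier in the sequence than its dependent — e.g. the saffron job (position 1) is before the crimson job (position 5), as required.

Yes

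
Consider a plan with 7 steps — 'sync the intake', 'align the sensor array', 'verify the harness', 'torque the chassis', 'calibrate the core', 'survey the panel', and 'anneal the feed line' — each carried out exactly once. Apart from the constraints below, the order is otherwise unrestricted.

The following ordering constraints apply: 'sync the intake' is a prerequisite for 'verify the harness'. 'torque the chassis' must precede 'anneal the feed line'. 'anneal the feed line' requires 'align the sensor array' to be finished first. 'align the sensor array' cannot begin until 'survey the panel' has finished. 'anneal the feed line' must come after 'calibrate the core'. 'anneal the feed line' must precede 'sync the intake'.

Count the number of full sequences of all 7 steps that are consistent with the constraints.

The steps with no prerequisites are 'torque the chassis', 'calibrate the core', 'survey the panel'; any of them can be placed first.
Systematically extending each partial ordering one step at a time and counting, there are 12 complete orderings.

12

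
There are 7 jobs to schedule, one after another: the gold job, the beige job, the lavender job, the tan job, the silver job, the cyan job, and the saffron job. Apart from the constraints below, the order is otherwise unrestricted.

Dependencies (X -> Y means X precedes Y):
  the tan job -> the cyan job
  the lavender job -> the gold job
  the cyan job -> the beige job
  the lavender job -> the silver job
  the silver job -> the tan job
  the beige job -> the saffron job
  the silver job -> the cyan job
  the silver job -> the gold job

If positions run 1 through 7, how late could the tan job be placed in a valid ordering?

Following every chain forward from the tan job, the jobs that must come later are the beige job, the cyan job, the saffron job — 3 of them.
With 3 mandatory successors out of 7 jobs total, the latest slot for the tan job is 7−3 = 4, and it's reachable by doing all non-successors before the tan job.

4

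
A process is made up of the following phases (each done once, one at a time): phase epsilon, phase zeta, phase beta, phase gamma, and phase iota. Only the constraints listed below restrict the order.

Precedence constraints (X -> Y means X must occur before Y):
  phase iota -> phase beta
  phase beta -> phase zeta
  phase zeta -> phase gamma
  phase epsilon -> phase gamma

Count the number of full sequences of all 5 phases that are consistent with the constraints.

2 phases have no prerequisites (phase epsilon, phase iota), so any of them could come first.
Systematically extending each partial ordering one phase at a time and counting, there are 4 complete orderings.

4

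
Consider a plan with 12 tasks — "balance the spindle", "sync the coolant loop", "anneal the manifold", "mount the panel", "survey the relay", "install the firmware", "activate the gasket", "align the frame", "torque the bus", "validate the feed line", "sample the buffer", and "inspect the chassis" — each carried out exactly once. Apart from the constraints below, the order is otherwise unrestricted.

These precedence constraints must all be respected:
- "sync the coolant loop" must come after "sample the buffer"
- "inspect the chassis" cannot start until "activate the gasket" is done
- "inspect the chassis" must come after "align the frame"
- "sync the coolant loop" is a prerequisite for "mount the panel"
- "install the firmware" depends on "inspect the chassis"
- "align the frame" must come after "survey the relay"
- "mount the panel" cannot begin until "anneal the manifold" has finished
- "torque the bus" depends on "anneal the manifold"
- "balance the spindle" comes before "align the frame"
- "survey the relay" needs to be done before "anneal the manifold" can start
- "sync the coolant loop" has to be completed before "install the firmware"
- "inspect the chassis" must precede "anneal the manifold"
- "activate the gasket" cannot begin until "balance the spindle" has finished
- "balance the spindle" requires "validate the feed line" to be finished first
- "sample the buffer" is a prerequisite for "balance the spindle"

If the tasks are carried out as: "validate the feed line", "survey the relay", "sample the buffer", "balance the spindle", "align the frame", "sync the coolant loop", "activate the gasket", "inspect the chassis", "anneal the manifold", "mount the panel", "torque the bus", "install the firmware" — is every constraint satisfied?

Yes

Going through the constraints one by one, each required predecessor appears earlier in the sequence than its dependent — e.g. "survey the relay" (position 2) is before "anneal the manifold" (position 9), as required.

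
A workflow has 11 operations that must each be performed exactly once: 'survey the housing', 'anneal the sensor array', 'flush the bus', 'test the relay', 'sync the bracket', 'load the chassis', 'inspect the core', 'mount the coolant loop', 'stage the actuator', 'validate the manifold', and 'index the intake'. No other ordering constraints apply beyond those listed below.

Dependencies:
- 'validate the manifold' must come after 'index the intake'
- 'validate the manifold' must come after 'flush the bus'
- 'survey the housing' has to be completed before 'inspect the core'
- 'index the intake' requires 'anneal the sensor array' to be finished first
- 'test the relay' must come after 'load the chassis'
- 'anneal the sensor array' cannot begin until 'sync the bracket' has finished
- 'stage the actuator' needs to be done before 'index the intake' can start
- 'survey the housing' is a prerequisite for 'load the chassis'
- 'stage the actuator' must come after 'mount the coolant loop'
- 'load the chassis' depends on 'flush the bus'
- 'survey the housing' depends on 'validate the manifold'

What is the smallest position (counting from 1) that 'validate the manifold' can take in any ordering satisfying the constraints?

Every operation that must precede 'validate the manifold' has to come before it. Tracing all chains that end at 'validate the manifold', those operations are: 'anneal the sensor array', 'flush the bus', 'sync the bracket', 'mount the coolant loop', 'stage the actuator', 'index the intake' — 6 in total.
With 6 mandatory predecessors, the earliest 'validate the manifold' can sit is position 6+1 = 7, and placing just those 6 first achieves it.

7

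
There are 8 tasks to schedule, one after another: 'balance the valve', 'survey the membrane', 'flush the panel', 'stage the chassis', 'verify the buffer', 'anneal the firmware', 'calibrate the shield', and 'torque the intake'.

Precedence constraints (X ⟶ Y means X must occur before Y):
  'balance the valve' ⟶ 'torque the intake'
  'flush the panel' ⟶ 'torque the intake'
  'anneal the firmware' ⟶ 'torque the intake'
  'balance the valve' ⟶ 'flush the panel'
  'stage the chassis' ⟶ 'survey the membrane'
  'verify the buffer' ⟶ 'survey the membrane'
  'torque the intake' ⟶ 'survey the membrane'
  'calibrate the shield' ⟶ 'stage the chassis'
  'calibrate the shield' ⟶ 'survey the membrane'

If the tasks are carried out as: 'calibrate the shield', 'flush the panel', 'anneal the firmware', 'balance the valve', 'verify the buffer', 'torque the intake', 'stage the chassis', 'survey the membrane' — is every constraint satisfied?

No

In the proposed order, 'flush the panel' appears before 'balance the valve'.
That contradicts the constraint that 'balance the valve' must precede 'flush the panel'.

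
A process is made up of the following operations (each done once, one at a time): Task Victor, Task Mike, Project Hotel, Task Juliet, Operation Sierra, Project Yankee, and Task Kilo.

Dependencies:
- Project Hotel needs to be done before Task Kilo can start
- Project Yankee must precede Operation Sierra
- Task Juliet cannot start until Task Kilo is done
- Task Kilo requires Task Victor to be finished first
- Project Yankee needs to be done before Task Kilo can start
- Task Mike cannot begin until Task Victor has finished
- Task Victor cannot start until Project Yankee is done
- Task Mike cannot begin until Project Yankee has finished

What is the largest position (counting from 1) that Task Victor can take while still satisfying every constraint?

Every operation that must follow Task Victor has to come after it. Tracing all chains starting from Task Victor, those operations are: Task Mike, Task Juliet, Task Kilo — 3 in total.
With 3 mandatory successors out of 7 operations total, the latest slot for Task Victor is 7−3 = 4, and it's reachable by doing all non-successors before Task Victor.

4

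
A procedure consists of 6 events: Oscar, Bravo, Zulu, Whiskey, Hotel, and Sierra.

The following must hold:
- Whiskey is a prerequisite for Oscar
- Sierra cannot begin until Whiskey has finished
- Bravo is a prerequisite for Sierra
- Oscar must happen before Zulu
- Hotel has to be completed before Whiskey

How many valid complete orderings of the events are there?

12

2 events have no prerequisites (Bravo, Hotel), so any of them could come first.
Counting all ways to extend the partial order to a total order gives 12.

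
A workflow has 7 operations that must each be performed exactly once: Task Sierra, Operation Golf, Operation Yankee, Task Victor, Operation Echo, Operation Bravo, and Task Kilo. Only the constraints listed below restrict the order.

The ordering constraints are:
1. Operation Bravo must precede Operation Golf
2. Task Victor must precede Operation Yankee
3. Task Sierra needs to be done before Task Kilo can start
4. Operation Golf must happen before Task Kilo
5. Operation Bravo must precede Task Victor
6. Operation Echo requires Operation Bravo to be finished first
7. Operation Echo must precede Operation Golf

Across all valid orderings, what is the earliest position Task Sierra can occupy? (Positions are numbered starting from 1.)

Nothing is required before Task Sierra; it can be the very first operation.

1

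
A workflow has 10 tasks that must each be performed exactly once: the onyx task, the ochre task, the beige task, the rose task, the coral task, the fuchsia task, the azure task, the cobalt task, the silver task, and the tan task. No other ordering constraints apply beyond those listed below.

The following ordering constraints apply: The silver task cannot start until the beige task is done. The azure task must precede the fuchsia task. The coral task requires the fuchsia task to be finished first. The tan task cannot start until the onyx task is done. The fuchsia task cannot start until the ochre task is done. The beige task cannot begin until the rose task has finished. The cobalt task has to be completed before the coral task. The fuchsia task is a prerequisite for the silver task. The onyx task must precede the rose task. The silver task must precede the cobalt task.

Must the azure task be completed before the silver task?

Yes

Tracing the constraints gives a chain: the azure task → the fuchsia task → the silver task.
So the azure task must precede the silver task in any valid ordering.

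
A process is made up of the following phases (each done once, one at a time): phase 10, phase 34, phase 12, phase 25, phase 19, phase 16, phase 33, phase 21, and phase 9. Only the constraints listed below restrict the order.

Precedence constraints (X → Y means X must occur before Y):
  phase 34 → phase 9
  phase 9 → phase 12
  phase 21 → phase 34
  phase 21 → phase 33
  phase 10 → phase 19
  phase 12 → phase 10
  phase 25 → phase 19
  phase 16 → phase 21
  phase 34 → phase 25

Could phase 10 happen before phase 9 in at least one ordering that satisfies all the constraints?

There is a dependency chain phase 9 → phase 12 → phase 10, so phase 10 always comes after phase 9.
So no valid ordering can have phase 10 before phase 9.

No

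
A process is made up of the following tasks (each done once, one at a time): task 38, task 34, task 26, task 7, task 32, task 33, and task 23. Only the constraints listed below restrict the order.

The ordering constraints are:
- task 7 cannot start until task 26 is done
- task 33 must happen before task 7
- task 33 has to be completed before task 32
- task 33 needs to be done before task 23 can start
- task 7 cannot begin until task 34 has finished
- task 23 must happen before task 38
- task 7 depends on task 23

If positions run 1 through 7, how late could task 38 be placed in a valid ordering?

No constraint forces any task after task 38, so it can be placed last, in position 7.

7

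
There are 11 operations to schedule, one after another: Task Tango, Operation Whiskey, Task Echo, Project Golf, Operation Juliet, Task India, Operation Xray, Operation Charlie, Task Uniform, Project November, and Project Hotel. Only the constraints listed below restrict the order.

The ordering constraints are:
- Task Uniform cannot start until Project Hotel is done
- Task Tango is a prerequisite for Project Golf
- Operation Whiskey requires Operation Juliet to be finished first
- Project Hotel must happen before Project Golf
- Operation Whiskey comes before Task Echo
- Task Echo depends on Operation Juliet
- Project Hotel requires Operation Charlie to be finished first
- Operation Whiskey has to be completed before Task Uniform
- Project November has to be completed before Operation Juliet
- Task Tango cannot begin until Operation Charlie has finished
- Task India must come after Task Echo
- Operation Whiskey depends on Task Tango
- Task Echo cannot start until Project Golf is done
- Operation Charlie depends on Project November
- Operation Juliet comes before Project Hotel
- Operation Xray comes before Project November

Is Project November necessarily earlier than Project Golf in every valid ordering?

Yes

There is a constraint chain Project November → Operation Juliet → Project Hotel → Project Golf.
Hence Project November necessarily comes before Project Golf.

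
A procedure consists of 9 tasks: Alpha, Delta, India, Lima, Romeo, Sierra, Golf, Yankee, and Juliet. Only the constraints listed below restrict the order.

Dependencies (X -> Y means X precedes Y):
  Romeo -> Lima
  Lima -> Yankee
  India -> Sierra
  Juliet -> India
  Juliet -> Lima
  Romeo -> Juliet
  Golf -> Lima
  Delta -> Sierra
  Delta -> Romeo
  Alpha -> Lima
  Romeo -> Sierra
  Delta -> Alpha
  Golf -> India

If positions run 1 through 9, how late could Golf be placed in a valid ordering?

The tasks that are forced after Golf, directly or by a chain of constraints, are India, Lima, Sierra, Yankee. That's 4 tasks.
With 4 mandatory successors out of 9 tasks total, the latest slot for Golf is 9−4 = 5, and it's reachable by doing all non-successors before Golf.

5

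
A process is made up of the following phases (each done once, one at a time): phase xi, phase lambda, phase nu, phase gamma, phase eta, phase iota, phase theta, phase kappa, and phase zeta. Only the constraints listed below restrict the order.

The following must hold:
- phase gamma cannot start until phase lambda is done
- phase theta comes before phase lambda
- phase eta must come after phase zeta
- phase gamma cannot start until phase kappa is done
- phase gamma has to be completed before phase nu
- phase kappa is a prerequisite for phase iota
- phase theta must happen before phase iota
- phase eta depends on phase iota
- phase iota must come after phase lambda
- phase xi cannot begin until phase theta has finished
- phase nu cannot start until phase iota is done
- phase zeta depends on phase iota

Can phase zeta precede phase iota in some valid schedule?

Following phase iota → phase zeta, phase iota must precede phase zeta in every valid ordering.
Hence phase zeta can never be scheduled before phase iota.

No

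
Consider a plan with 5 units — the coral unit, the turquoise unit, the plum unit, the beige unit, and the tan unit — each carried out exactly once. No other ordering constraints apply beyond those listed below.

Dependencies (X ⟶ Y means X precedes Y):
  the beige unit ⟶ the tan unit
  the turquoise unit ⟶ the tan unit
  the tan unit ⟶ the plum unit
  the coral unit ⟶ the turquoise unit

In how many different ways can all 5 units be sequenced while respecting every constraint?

2 units have no prerequisites (the coral unit, the beige unit), so any of them could come first.
Systematically extending each partial ordering one unit at a time and counting, there are 3 complete orderings.

3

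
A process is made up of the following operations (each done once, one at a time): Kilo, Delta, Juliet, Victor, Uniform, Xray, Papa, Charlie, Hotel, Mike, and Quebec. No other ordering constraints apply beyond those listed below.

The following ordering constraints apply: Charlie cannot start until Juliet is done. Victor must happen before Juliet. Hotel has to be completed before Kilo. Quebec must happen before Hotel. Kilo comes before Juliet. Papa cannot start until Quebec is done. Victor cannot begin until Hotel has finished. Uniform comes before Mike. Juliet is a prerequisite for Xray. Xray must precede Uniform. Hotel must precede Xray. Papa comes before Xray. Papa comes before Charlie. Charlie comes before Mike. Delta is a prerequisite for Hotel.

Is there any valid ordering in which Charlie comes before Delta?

The constraints give a chain Delta → Hotel → Kilo → Juliet → Charlie, which forces Delta before Charlie.
So no valid ordering can have Charlie before Delta.

No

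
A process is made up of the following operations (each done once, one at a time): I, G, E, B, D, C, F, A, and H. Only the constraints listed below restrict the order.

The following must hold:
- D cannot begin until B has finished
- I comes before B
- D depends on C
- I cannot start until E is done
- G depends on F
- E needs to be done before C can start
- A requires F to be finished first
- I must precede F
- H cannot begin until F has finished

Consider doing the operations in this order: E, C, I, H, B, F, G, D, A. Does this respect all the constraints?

No

In the proposed order, H appears before F.
Since F is required before H, the ordering is invalid.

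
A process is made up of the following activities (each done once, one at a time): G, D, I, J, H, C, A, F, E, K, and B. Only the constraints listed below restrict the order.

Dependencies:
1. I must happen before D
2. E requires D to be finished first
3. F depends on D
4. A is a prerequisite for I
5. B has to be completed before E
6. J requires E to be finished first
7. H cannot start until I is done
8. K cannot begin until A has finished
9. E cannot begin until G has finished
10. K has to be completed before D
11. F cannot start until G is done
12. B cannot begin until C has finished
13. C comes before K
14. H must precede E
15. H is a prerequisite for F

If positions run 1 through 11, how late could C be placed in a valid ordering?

5

Following every chain forward from C, the activities that must come later are D, J, F, E, K, B — 6 of them.
With 6 mandatory successors out of 11 activities total, the latest slot for C is 11−6 = 5, and it's reachable by doing all non-successors before C.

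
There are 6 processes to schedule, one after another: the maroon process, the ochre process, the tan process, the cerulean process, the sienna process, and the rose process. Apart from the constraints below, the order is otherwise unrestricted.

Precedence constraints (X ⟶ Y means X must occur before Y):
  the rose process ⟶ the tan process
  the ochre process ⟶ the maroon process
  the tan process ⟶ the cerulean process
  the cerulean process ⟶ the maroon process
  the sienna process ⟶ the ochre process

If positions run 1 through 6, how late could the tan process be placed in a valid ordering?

4

Following every chain forward from the tan process, the processes that must come later are the maroon process, the cerulean process — 2 of them.
So at least 2 processes follow the tan process, putting the tan process no later than position 4. That position is achievable by scheduling everything else first.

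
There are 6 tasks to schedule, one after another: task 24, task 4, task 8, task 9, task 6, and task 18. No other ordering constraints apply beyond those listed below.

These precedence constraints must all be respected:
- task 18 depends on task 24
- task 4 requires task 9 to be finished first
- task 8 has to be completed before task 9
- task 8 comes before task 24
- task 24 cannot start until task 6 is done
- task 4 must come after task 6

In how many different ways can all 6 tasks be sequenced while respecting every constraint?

15

2 tasks have no prerequisites (task 8, task 6), so any of them could come first.
Enumerating by repeatedly choosing an available task (one whose prerequisites are all placed) gives 15 distinct complete orderings.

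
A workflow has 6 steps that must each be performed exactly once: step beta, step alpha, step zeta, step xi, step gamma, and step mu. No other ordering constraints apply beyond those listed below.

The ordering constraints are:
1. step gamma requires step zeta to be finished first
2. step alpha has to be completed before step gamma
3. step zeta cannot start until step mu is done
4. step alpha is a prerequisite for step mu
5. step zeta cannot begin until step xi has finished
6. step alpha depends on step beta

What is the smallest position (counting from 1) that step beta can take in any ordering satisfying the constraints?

No constraint forces any other step before step beta, so it can be placed first.

1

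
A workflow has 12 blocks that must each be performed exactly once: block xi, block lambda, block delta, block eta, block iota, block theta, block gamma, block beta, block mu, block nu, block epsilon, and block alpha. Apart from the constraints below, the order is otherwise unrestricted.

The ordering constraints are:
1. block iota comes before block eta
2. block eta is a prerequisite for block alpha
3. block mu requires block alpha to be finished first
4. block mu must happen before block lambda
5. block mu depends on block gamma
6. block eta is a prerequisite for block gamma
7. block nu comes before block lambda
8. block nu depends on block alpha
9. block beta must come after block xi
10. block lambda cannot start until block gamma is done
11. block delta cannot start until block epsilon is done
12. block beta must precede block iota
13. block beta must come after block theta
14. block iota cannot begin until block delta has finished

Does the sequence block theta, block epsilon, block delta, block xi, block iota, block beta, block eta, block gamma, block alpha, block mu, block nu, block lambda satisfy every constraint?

No

The sequence places block iota ahead of block beta.
But one of the constraints requires block beta before block iota, so this ordering violates it.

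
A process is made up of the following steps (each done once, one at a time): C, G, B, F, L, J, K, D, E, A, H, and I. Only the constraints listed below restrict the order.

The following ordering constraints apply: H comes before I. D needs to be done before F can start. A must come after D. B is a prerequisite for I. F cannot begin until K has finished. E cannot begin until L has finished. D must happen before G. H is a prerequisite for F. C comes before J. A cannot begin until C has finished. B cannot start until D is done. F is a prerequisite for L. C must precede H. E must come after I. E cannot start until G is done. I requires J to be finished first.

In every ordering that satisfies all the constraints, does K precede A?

No

K and A are not related by any chain of constraints.
There exist valid orderings with A before K, so K is not required to come first.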